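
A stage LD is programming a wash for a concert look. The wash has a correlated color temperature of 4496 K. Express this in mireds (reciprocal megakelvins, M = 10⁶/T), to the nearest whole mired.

222 mireds

M = 10⁶ / 4496 = 222.420 → 222 mireds.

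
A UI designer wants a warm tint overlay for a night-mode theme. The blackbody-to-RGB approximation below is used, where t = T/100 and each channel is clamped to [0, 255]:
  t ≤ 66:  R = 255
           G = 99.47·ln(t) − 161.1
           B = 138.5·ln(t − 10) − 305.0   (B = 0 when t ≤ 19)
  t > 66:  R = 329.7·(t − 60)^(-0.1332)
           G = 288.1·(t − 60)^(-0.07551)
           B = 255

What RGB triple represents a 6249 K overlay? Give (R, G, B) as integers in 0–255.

t = 6249/100 = 62.49; the t ≤ 66 branch applies.
R = 255 by definition for t ≤ 66.
G = 99.47·ln 62.49 − 161.1 = 99.47·4.1350 − 161.1 = 250.209.
B = 138.5·ln(62.49 − 10) − 305.0 = 138.5·ln 52.49 − 305.0 = 138.5·3.9606 − 305.0 = 243.546.
Rounded: (255, 250, 244).

(255, 250, 244)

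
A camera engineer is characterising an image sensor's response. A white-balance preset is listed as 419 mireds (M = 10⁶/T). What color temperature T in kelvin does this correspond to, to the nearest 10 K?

T = 10⁶ / 419 = 2386.63 K → 2390 K.

2390 K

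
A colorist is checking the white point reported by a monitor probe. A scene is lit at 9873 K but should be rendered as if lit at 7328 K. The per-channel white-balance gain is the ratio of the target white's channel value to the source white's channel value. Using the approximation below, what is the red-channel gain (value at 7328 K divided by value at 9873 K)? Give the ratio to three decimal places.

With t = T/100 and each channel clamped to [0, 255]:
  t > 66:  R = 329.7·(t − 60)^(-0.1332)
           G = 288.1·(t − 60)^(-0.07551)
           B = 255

At 9873 K (t = 98.73):
  R = 329.7·(98.73 − 60)^(-0.1332) = 329.7·38.73^(-0.1332) = 329.7·0.61443 = 202.577.
At 7328 K (t = 73.28):
  R = 329.7·(73.28 − 60)^(-0.1332) = 329.7·13.28^(-0.1332) = 329.7·0.70858 = 233.619.
Gain = 233.619 / 202.577 = 1.1532 → 1.153.

1.153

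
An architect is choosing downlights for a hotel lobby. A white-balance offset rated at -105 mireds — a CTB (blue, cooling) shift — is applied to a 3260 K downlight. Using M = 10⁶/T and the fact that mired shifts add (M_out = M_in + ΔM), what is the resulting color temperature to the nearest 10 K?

M_in = 10⁶/3260 = 306.75 mireds.
M_out = 306.75 + (-105) = 201.75 mireds.
T_out = 10⁶/201.75 = 4956.7 K → 4960 K.

4960 K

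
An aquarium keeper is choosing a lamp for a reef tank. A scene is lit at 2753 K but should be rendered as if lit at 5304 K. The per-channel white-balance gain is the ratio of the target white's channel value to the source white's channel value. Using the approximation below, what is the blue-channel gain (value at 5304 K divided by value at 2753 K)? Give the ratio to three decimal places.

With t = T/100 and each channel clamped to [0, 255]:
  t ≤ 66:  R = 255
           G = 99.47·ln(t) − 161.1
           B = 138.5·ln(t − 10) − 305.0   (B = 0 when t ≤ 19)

2.357

At 2753 K (t = 27.53):
  B = 138.5·ln(27.53 − 10) − 305.0 = 138.5·ln 17.53 − 305.0 = 138.5·2.8639 − 305.0 = 91.652.
At 5304 K (t = 53.04):
  B = 138.5·ln(53.04 − 10) − 305.0 = 138.5·ln 43.04 − 305.0 = 138.5·3.7621 − 305.0 = 216.055.
Gain = 216.055 / 91.652 = 2.3573 → 2.357.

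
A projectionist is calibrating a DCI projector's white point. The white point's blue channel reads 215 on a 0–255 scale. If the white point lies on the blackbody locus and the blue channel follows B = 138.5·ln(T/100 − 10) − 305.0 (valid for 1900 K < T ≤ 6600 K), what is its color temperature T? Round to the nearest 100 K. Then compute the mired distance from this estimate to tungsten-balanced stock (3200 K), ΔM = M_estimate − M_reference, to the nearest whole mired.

-124 mireds

ln(t − 10) = (215 + 305.0) / 138.5 = 3.7545.
t − 10 = e^3.7545 = 42.713, so t = 52.713.
T = 100·t = 5271 K → 5300 K to the nearest 100 K.
M_estimate = 10⁶/5300 = 188.68; M_reference = 10⁶/3200 = 312.50.
ΔM = 188.68 − 312.50 = -123.82 → -124 mireds.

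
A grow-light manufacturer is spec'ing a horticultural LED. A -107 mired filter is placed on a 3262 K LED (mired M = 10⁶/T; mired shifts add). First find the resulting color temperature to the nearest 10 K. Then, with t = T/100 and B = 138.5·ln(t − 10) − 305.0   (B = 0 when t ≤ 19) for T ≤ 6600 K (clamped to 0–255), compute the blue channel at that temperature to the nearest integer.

206

M_in = 10⁶/3262 = 306.56; M_out = 306.56 + (-107) = 199.56.
T_out = 10⁶/199.56 = 5011.0 K → 5010 K; t = 50.1.
B = 138.5·ln(50.1 − 10) − 305.0 = 138.5·ln 40.1 − 305.0 = 138.5·3.6914 − 305.0 = 206.256.
Rounded: 206.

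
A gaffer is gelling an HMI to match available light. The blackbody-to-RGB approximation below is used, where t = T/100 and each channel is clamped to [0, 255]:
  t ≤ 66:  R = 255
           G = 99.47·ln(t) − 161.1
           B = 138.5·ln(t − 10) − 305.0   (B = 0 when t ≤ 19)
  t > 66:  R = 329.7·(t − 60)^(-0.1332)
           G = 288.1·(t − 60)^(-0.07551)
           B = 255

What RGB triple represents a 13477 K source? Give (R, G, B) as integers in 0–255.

t = 13477/100 = 134.77; the t > 66 branch applies.
R = 329.7·(134.77 − 60)^(-0.1332) = 329.7·74.77^(-0.1332) = 329.7·0.56288 = 185.583.
G = 288.1·(134.77 − 60)^(-0.07551) = 288.1·74.77^(-0.07551) = 288.1·0.72196 = 207.997.
B = 255 by definition for t > 66.
Rounded: (186, 208, 255).

(186, 208, 255)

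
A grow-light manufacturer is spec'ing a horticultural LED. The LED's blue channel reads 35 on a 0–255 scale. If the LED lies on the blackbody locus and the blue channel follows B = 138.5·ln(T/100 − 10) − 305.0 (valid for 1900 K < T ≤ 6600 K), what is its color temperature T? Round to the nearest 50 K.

ln(t − 10) = (35 + 305.0) / 138.5 = 2.4549.
t − 10 = e^2.4549 = 11.645, so t = 21.645.
T = 100·t = 2164 K → 2150 K to the nearest 50 K.

2150 K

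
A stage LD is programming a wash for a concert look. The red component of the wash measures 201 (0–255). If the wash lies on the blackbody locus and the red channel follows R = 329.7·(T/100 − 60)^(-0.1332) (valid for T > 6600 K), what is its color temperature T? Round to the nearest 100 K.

(t − 60)^(-0.1332) = 201/329.7 = 0.60965.
t − 60 = 0.60965^(1/-0.1332) = 0.60965^(-7.508) = 41.071, so t = 101.071.
T = 100·t = 10107 K → 10100 K to the nearest 100 K.

10100 K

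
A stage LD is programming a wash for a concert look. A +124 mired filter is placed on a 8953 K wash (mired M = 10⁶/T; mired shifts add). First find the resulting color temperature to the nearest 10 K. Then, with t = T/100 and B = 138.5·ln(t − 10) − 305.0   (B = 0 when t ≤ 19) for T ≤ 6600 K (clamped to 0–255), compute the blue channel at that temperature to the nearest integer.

177

M_in = 10⁶/8953 = 111.69; M_out = 111.69 + (+124) = 235.69.
T_out = 10⁶/235.69 = 4242.8 K → 4240 K; t = 42.4.
B = 138.5·ln(42.4 − 10) − 305.0 = 138.5·ln 32.4 − 305.0 = 138.5·3.4782 − 305.0 = 176.725.
Rounded: 177.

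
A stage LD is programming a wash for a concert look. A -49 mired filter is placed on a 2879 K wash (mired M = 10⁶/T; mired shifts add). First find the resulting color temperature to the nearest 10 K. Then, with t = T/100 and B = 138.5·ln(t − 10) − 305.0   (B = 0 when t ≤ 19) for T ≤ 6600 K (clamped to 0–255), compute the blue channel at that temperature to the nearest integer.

M_in = 10⁶/2879 = 347.34; M_out = 347.34 + (-49) = 298.34.
T_out = 10⁶/298.34 = 3351.8 K → 3350 K; t = 33.5.
B = 138.5·ln(33.5 − 10) − 305.0 = 138.5·ln 23.5 − 305.0 = 138.5·3.1570 − 305.0 = 132.245.
Rounded: 132.

132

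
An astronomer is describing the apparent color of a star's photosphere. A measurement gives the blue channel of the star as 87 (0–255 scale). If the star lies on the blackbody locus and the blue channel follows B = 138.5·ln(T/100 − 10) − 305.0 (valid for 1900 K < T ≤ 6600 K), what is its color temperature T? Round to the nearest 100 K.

ln(t − 10) = (87 + 305.0) / 138.5 = 2.8303.
t − 10 = e^2.8303 = 16.951, so t = 26.951.
T = 100·t = 2695 K → 2700 K to the nearest 100 K.

2700 K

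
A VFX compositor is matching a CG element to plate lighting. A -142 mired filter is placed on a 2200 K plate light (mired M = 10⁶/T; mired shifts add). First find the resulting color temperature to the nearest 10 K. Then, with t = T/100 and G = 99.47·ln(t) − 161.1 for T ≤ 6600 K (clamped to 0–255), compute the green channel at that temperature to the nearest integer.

M_in = 10⁶/2200 = 454.55; M_out = 454.55 + (-142) = 312.55.
T_out = 10⁶/312.55 = 3199.5 K → 3200 K; t = 32.
G = 99.47·ln 32 − 161.1 = 99.47·3.4657 − 161.1 = 183.637.
Rounded: 184.

184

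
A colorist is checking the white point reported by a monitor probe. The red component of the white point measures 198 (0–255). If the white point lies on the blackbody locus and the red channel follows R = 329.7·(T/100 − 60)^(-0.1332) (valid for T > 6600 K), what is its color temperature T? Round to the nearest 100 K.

10600 K

(t − 60)^(-0.1332) = 198/329.7 = 0.60055.
t − 60 = 0.60055^(1/-0.1332) = 0.60055^(-7.508) = 45.980, so t = 105.980.
T = 100·t = 10598 K → 10600 K to the nearest 100 K.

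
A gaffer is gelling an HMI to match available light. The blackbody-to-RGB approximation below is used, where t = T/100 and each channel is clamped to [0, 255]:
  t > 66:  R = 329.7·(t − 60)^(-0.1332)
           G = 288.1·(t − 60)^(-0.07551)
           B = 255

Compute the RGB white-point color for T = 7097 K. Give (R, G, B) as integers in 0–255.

t = 7097/100 = 70.97; the t > 66 branch applies.
R = 329.7·(70.97 − 60)^(-0.1332) = 329.7·10.97^(-0.1332) = 329.7·0.72685 = 239.642.
G = 288.1·(70.97 − 60)^(-0.07551) = 288.1·10.97^(-0.07551) = 288.1·0.83455 = 240.435.
B = 255 by definition for t > 66.
Rounded: (240, 240, 255).

(240, 240, 255)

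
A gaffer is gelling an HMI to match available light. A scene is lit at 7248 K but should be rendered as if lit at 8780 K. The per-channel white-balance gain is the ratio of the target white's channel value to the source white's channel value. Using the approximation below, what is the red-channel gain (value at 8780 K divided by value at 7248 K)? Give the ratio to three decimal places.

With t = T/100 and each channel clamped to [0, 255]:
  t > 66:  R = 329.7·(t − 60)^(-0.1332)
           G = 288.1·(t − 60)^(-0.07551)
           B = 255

At 7248 K (t = 72.48):
  R = 329.7·(72.48 − 60)^(-0.1332) = 329.7·12.48^(-0.1332) = 329.7·0.71447 = 235.561.
At 8780 K (t = 87.8):
  R = 329.7·(87.8 − 60)^(-0.1332) = 329.7·27.8^(-0.1332) = 329.7·0.64217 = 211.725.
Gain = 211.725 / 235.561 = 0.8988 → 0.899.

0.899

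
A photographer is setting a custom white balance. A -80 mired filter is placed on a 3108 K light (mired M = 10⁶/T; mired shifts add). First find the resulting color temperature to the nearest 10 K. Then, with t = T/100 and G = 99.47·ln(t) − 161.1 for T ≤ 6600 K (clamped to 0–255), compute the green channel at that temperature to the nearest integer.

209

M_in = 10⁶/3108 = 321.75; M_out = 321.75 + (-80) = 241.75.
T_out = 10⁶/241.75 = 4136.5 K → 4140 K; t = 41.4.
G = 99.47·ln 41.4 − 161.1 = 99.47·3.7233 − 161.1 = 209.255.
Rounded: 209.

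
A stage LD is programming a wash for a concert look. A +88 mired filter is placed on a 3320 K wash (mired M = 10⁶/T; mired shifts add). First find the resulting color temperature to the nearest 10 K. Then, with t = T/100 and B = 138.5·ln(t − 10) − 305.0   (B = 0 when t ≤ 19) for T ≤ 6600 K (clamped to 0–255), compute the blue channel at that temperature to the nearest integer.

76

M_in = 10⁶/3320 = 301.20; M_out = 301.20 + (+88) = 389.20.
T_out = 10⁶/389.20 = 2569.3 K → 2570 K; t = 25.7.
B = 138.5·ln(25.7 − 10) − 305.0 = 138.5·ln 15.7 − 305.0 = 138.5·2.7537 − 305.0 = 76.382.
Rounded: 76.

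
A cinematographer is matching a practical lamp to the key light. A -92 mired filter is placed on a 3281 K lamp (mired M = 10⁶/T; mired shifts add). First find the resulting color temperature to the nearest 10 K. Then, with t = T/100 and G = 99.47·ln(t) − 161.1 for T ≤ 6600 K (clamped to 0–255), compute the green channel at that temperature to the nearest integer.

222

M_in = 10⁶/3281 = 304.79; M_out = 304.79 + (-92) = 212.79.
T_out = 10⁶/212.79 = 4699.6 K → 4700 K; t = 47.
G = 99.47·ln 47 − 161.1 = 99.47·3.8501 − 161.1 = 221.874.
Rounded: 222.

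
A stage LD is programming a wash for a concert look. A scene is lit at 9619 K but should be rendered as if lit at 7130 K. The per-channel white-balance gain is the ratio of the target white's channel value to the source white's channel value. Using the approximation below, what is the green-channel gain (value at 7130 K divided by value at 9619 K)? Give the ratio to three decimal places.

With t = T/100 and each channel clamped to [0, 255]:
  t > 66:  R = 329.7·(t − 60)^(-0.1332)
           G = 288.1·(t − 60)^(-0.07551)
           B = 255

At 9619 K (t = 96.19):
  G = 288.1·(96.19 − 60)^(-0.07551) = 288.1·36.19^(-0.07551) = 288.1·0.76262 = 219.712.
At 7130 K (t = 71.3):
  G = 288.1·(71.3 − 60)^(-0.07551) = 288.1·11.3^(-0.07551) = 288.1·0.83269 = 239.897.
Gain = 239.897 / 219.712 = 1.0919 → 1.092.

1.092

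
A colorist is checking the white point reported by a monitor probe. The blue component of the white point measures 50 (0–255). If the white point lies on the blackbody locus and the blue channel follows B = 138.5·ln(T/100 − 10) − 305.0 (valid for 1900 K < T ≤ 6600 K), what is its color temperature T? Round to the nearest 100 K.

2300 K

ln(t − 10) = (50 + 305.0) / 138.5 = 2.5632.
t − 10 = e^2.5632 = 12.977, so t = 22.977.
T = 100·t = 2298 K → 2300 K to the nearest 100 K.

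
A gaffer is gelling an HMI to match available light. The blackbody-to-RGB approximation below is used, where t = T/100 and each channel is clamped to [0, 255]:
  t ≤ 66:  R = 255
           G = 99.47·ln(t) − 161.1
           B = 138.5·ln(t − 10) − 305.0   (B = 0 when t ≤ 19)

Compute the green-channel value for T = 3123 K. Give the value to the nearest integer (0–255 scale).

181

t = 3123/100 = 31.23; the t ≤ 66 branch applies.
G = 99.47·ln 31.23 − 161.1 = 99.47·3.4414 − 161.1 = 181.214.
Rounded: 181.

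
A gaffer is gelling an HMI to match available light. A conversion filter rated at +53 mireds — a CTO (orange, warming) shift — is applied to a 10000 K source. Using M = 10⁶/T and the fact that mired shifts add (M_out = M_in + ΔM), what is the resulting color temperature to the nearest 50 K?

M_in = 10⁶/10000 = 100.00 mireds.
M_out = 100.00 + (+53) = 153.00 mireds.
T_out = 10⁶/153.00 = 6535.9 K → 6550 K.

6550 K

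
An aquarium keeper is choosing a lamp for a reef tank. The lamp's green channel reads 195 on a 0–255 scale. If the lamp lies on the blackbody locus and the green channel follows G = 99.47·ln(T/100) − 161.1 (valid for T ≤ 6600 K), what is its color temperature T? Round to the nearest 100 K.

3600 K

ln t = (195 + 161.1) / 99.47 = 3.5800.
t = e^3.5800 = 35.873.
T = 100·t = 3587 K → 3600 K to the nearest 100 K.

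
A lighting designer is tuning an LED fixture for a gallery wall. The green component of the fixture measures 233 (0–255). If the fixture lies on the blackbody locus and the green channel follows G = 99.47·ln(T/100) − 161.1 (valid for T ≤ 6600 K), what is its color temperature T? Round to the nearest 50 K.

5250 K

ln t = (233 + 161.1) / 99.47 = 3.9620.
t = e^3.9620 = 52.562.
T = 100·t = 5256 K → 5250 K to the nearest 50 K.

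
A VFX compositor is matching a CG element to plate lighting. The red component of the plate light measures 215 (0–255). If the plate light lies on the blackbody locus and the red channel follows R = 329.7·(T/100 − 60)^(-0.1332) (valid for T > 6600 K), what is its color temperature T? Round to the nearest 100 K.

8500 K

(t − 60)^(-0.1332) = 215/329.7 = 0.65211.
t − 60 = 0.65211^(1/-0.1332) = 0.65211^(-7.508) = 24.774, so t = 84.774.
T = 100·t = 8477 K → 8500 K to the nearest 100 K.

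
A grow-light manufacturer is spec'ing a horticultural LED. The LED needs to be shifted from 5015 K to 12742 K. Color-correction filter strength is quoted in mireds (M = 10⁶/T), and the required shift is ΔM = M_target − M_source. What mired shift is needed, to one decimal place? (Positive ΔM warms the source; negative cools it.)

M_source = 10⁶/5015 = 199.402; M_target = 10⁶/12742 = 78.481.
ΔM = 78.481 − 199.402 = -120.921 → -120.9 mireds, a cooling shift.

-120.9 mireds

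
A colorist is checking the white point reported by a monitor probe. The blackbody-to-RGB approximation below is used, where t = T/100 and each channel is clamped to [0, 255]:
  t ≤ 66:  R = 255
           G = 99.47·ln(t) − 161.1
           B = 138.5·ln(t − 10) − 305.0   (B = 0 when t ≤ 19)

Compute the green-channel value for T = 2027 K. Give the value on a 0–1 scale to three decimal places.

t = 2027/100 = 20.27; the t ≤ 66 branch applies.
G = 99.47·ln 20.27 − 161.1 = 99.47·3.0091 − 161.1 = 138.219.
On a 0–1 scale: 138.219/255 = 0.5420 → 0.542.

0.542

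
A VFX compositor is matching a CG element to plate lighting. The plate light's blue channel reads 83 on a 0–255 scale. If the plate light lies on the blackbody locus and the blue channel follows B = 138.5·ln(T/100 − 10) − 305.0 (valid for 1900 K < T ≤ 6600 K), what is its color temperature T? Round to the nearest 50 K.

2650 K

ln(t − 10) = (83 + 305.0) / 138.5 = 2.8014.
t − 10 = e^2.8014 = 16.468, so t = 26.468.
T = 100·t = 2647 K → 2650 K to the nearest 50 K.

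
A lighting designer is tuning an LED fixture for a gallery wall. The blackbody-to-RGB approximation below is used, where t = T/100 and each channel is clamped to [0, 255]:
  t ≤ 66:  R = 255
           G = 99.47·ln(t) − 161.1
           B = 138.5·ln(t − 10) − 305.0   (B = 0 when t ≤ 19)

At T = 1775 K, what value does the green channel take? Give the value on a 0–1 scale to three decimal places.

t = 1775/100 = 17.75; the t ≤ 66 branch applies.
G = 99.47·ln 17.75 − 161.1 = 99.47·2.8764 − 161.1 = 125.014.
On a 0–1 scale: 125.014/255 = 0.4903 → 0.490.

0.490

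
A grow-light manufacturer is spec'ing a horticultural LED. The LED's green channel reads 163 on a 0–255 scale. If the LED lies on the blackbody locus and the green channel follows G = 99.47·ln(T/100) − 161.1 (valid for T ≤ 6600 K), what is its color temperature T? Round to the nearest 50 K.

ln t = (163 + 161.1) / 99.47 = 3.2583.
t = e^3.2583 = 26.004.
T = 100·t = 2600 K → 2600 K to the nearest 50 K.

2600 K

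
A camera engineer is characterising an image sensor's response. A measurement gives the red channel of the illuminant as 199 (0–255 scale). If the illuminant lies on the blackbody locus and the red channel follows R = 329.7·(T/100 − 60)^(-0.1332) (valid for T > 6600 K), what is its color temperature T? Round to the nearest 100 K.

(t − 60)^(-0.1332) = 199/329.7 = 0.60358.
t − 60 = 0.60358^(1/-0.1332) = 0.60358^(-7.508) = 44.273, so t = 104.273.
T = 100·t = 10427 K → 10400 K to the nearest 100 K.

10400 K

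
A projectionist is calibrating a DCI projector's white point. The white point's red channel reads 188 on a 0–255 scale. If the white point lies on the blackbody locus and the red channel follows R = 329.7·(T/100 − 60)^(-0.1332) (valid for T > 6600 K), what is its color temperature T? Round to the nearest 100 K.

12800 K

(t − 60)^(-0.1332) = 188/329.7 = 0.57022.
t − 60 = 0.57022^(1/-0.1332) = 0.57022^(-7.508) = 67.848, so t = 127.848.
T = 100·t = 12785 K → 12800 K to the nearest 100 K.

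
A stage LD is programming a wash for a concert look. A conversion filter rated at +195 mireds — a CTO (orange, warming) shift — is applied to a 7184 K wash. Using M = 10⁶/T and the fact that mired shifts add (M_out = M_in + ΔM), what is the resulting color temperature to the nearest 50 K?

3000 K

M_in = 10⁶/7184 = 139.20 mireds.
M_out = 139.20 + (+195) = 334.20 mireds.
T_out = 10⁶/334.20 = 2992.2 K → 3000 K.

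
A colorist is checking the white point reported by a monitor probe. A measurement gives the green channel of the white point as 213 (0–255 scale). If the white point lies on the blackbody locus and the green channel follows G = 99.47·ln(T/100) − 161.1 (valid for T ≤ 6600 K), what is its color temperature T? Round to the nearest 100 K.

4300 K

ln t = (213 + 161.1) / 99.47 = 3.7609.
t = e^3.7609 = 42.989.
T = 100·t = 4299 K → 4300 K to the nearest 100 K.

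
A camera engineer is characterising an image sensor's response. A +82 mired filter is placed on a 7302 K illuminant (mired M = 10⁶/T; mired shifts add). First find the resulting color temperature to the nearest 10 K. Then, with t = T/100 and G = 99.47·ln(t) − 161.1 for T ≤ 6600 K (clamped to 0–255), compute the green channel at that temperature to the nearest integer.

M_in = 10⁶/7302 = 136.95; M_out = 136.95 + (+82) = 218.95.
T_out = 10⁶/218.95 = 4567.3 K → 4570 K; t = 45.7.
G = 99.47·ln 45.7 − 161.1 = 99.47·3.8221 − 161.1 = 219.084.
Rounded: 219.

219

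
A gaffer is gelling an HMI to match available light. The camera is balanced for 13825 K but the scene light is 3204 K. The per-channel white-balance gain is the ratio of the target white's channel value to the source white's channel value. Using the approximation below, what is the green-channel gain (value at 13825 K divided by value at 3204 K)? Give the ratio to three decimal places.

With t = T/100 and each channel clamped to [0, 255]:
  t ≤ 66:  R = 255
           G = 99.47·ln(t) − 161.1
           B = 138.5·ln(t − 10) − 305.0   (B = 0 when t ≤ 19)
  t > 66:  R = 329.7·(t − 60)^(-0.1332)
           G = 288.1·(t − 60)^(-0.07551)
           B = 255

1.128

At 3204 K (t = 32.04):
  G = 99.47·ln 32.04 − 161.1 = 99.47·3.4670 − 161.1 = 183.761.
At 13825 K (t = 138.25):
  G = 288.1·(138.25 − 60)^(-0.07551) = 288.1·78.25^(-0.07551) = 288.1·0.71949 = 207.284.
Gain = 207.284 / 183.761 = 1.1280 → 1.128.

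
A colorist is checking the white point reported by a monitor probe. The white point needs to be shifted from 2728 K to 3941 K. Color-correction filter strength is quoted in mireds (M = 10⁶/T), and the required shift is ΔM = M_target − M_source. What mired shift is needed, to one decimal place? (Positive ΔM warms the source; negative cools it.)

M_source = 10⁶/2728 = 366.569; M_target = 10⁶/3941 = 253.743.
ΔM = 253.743 − 366.569 = -112.826 → -112.8 mireds, a cooling shift.

-112.8 mireds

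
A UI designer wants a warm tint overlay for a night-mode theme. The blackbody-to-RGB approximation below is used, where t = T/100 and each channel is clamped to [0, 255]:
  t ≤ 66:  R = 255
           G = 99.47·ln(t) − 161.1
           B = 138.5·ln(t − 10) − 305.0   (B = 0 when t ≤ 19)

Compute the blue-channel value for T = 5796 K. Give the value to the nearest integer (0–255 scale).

t = 5796/100 = 57.96; the t ≤ 66 branch applies.
B = 138.5·ln(57.96 − 10) − 305.0 = 138.5·ln 47.96 − 305.0 = 138.5·3.8704 − 305.0 = 231.046.
Rounded: 231.

231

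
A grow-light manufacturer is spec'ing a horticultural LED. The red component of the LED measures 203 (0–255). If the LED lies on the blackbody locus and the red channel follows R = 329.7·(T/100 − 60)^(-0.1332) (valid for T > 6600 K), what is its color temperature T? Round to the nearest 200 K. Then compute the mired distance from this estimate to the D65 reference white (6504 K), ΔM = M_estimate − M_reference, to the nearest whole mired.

(t − 60)^(-0.1332) = 203/329.7 = 0.61571.
t − 60 = 0.61571^(1/-0.1332) = 0.61571^(-7.508) = 38.129, so t = 98.129.
T = 100·t = 9813 K → 9800 K to the nearest 200 K.
M_estimate = 10⁶/9800 = 102.04; M_reference = 10⁶/6504 = 153.75.
ΔM = 102.04 − 153.75 = -51.71 → -52 mireds.

-52 mireds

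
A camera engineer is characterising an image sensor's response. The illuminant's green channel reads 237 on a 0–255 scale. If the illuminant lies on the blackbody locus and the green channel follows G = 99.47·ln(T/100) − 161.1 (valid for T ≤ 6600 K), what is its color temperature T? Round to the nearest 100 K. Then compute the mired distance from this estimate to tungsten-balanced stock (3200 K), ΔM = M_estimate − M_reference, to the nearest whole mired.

-131 mireds

ln t = (237 + 161.1) / 99.47 = 4.0022.
t = e^4.0022 = 54.719.
T = 100·t = 5472 K → 5500 K to the nearest 100 K.
M_estimate = 10⁶/5500 = 181.82; M_reference = 10⁶/3200 = 312.50.
ΔM = 181.82 − 312.50 = -130.68 → -131 mireds.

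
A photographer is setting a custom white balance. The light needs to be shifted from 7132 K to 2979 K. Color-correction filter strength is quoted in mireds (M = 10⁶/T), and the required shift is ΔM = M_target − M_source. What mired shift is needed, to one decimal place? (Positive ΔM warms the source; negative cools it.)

+195.5 mireds

M_source = 10⁶/7132 = 140.213; M_target = 10⁶/2979 = 335.683.
ΔM = 335.683 − 140.213 = 195.470 → +195.5 mireds, a warming shift.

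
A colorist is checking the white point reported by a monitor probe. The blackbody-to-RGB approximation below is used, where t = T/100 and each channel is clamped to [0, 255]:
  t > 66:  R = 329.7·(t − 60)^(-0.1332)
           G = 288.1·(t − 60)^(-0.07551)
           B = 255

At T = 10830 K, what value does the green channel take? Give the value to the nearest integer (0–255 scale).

t = 10830/100 = 108.3; the t > 66 branch applies.
G = 288.1·(108.3 − 60)^(-0.07551) = 288.1·48.3^(-0.07551) = 288.1·0.74618 = 214.975.
Rounded: 215.

215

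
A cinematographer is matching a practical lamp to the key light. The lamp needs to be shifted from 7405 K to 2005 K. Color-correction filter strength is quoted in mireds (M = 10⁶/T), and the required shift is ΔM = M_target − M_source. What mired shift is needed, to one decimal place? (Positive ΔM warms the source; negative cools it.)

M_source = 10⁶/7405 = 135.044; M_target = 10⁶/2005 = 498.753.
ΔM = 498.753 − 135.044 = 363.709 → +363.7 mireds, a warming shift.

+363.7 mireds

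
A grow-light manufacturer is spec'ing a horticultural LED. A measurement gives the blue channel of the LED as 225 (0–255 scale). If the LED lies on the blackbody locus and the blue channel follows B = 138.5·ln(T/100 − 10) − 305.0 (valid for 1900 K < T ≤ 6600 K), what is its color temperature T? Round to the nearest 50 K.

5600 K

ln(t − 10) = (225 + 305.0) / 138.5 = 3.8267.
t − 10 = e^3.8267 = 45.911, so t = 55.911.
T = 100·t = 5591 K → 5600 K to the nearest 50 K.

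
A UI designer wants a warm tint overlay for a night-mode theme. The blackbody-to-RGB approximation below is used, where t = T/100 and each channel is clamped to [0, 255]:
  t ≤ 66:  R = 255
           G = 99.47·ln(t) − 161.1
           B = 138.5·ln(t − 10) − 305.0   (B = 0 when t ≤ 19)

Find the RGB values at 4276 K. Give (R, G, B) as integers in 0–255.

(255, 212, 178)

t = 4276/100 = 42.76; the t ≤ 66 branch applies.
R = 255 by definition for t ≤ 66.
G = 99.47·ln 42.76 − 161.1 = 99.47·3.7556 − 161.1 = 212.470.
B = 138.5·ln(42.76 − 10) − 305.0 = 138.5·ln 32.76 − 305.0 = 138.5·3.4892 − 305.0 = 178.255.
Rounded: (255, 212, 178).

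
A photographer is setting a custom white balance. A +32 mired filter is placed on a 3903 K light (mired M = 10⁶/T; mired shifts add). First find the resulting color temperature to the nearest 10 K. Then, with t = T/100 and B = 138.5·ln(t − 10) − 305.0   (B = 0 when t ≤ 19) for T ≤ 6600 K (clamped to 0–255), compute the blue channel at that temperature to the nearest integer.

M_in = 10⁶/3903 = 256.21; M_out = 256.21 + (+32) = 288.21.
T_out = 10⁶/288.21 = 3469.7 K → 3470 K; t = 34.7.
B = 138.5·ln(34.7 − 10) − 305.0 = 138.5·ln 24.7 − 305.0 = 138.5·3.2068 − 305.0 = 139.142.
Rounded: 139.

139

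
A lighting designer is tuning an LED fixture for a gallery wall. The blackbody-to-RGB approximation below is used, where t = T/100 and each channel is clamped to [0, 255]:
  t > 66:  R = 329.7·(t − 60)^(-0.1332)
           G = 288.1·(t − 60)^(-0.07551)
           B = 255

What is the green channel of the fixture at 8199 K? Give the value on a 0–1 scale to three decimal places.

0.895

t = 8199/100 = 81.99; the t > 66 branch applies.
G = 288.1·(81.99 − 60)^(-0.07551) = 288.1·21.99^(-0.07551) = 288.1·0.79186 = 228.135.
On a 0–1 scale: 228.135/255 = 0.8946 → 0.895.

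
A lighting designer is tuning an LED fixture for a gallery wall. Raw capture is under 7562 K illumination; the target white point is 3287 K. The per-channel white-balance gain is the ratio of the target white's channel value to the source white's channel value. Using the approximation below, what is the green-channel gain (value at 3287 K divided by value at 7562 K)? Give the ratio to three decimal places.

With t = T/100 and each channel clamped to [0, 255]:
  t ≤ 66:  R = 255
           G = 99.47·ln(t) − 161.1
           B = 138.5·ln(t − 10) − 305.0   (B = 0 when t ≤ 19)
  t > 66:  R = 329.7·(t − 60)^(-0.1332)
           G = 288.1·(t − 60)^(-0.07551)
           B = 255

At 7562 K (t = 75.62):
  G = 288.1·(75.62 − 60)^(-0.07551) = 288.1·15.62^(-0.07551) = 288.1·0.81258 = 234.104.
At 3287 K (t = 32.87):
  G = 99.47·ln 32.87 − 161.1 = 99.47·3.4926 − 161.1 = 186.305.
Gain = 186.305 / 234.104 = 0.7958 → 0.796.

0.796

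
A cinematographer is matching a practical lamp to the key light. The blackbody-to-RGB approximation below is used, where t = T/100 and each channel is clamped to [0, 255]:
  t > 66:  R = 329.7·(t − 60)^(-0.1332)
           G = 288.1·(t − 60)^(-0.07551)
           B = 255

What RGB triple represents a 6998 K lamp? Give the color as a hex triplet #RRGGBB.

t = 6998/100 = 69.98; the t > 66 branch applies.
R = 329.7·(69.98 − 60)^(-0.1332) = 329.7·9.98^(-0.1332) = 329.7·0.73606 = 242.680.
G = 288.1·(69.98 − 60)^(-0.07551) = 288.1·9.98^(-0.07551) = 288.1·0.84053 = 242.158.
B = 255 by definition for t > 66.
Rounded: (243, 242, 255).
In hex: #F3F2FF.

#F3F2FF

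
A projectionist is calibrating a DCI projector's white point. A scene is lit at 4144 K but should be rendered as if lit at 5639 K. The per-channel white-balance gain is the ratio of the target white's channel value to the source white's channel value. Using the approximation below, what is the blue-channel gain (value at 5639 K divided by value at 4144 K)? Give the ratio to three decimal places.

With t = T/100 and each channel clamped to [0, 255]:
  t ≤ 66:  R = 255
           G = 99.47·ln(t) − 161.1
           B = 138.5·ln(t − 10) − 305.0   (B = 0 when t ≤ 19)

At 4144 K (t = 41.44):
  B = 138.5·ln(41.44 − 10) − 305.0 = 138.5·ln 31.44 − 305.0 = 138.5·3.4481 − 305.0 = 172.559.
At 5639 K (t = 56.39):
  B = 138.5·ln(56.39 − 10) − 305.0 = 138.5·ln 46.39 − 305.0 = 138.5·3.8371 − 305.0 = 226.436.
Gain = 226.436 / 172.559 = 1.3122 → 1.312.

1.312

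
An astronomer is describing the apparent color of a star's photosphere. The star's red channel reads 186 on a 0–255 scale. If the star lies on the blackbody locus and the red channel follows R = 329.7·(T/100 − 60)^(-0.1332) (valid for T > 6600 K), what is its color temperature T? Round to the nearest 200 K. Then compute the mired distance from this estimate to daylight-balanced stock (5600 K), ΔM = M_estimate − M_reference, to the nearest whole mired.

(t − 60)^(-0.1332) = 186/329.7 = 0.56415.
t − 60 = 0.56415^(1/-0.1332) = 0.56415^(-7.508) = 73.521, so t = 133.521.
T = 100·t = 13352 K → 13400 K to the nearest 200 K.
M_estimate = 10⁶/13400 = 74.63; M_reference = 10⁶/5600 = 178.57.
ΔM = 74.63 − 178.57 = -103.94 → -104 mireds.

-104 mireds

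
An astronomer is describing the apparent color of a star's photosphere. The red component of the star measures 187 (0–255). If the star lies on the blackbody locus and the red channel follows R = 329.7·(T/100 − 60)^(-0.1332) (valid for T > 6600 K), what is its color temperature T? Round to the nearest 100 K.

13100 K

(t − 60)^(-0.1332) = 187/329.7 = 0.56718.
t − 60 = 0.56718^(1/-0.1332) = 0.56718^(-7.508) = 70.620, so t = 130.620.
T = 100·t = 13062 K → 13100 K to the nearest 100 K.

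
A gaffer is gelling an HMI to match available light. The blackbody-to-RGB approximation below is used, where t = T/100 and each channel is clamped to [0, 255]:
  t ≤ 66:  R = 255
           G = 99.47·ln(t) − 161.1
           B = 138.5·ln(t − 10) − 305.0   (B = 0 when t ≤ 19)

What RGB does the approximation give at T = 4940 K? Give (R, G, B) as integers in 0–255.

t = 4940/100 = 49.4; the t ≤ 66 branch applies.
R = 255 by definition for t ≤ 66.
G = 99.47·ln 49.4 − 161.1 = 99.47·3.9000 − 161.1 = 226.828.
B = 138.5·ln(49.4 − 10) − 305.0 = 138.5·ln 39.4 − 305.0 = 138.5·3.6738 − 305.0 = 203.817.
Rounded: (255, 227, 204).

(255, 227, 204)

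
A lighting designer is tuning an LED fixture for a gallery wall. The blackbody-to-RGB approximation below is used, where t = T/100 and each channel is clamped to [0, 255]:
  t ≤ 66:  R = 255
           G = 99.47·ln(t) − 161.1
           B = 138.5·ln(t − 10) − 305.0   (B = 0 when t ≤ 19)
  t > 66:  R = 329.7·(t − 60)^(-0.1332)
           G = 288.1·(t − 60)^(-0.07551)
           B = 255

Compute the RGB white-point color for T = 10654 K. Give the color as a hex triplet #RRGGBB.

#C6D8FF

t = 10654/100 = 106.54; the t > 66 branch applies.
R = 329.7·(106.54 − 60)^(-0.1332) = 329.7·46.54^(-0.1332) = 329.7·0.59958 = 197.681.
G = 288.1·(106.54 − 60)^(-0.07551) = 288.1·46.54^(-0.07551) = 288.1·0.74828 = 215.579.
B = 255 by definition for t > 66.
Rounded: (198, 216, 255).
In hex: #C6D8FF.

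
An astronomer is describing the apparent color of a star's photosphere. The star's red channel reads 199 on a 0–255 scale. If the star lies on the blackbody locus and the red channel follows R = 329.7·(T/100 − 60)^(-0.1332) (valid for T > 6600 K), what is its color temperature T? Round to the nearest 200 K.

10400 K

(t − 60)^(-0.1332) = 199/329.7 = 0.60358.
t − 60 = 0.60358^(1/-0.1332) = 0.60358^(-7.508) = 44.273, so t = 104.273.
T = 100·t = 10427 K → 10400 K to the nearest 200 K.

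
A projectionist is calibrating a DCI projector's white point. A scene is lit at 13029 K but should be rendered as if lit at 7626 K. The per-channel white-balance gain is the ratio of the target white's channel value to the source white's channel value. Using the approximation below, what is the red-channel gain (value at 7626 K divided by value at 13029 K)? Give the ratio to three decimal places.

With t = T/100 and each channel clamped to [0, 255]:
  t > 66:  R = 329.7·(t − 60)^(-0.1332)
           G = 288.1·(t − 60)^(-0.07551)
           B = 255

1.215

At 13029 K (t = 130.29):
  R = 329.7·(130.29 − 60)^(-0.1332) = 329.7·70.29^(-0.1332) = 329.7·0.56754 = 187.117.
At 7626 K (t = 76.26):
  R = 329.7·(76.26 − 60)^(-0.1332) = 329.7·16.26^(-0.1332) = 329.7·0.68973 = 227.404.
Gain = 227.404 / 187.117 = 1.2153 → 1.215.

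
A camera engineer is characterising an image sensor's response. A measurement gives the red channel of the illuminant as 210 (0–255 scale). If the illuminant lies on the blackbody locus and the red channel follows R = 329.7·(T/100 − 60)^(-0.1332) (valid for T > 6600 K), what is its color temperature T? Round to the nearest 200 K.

9000 K

(t − 60)^(-0.1332) = 210/329.7 = 0.63694.
t − 60 = 0.63694^(1/-0.1332) = 0.63694^(-7.508) = 29.561, so t = 89.561.
T = 100·t = 8956 K → 9000 K to the nearest 200 K.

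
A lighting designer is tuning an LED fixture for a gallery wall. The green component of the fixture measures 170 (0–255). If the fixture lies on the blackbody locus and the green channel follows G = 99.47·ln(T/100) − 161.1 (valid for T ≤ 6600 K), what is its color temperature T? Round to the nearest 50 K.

ln t = (170 + 161.1) / 99.47 = 3.3286.
t = e^3.3286 = 27.900.
T = 100·t = 2790 K → 2800 K to the nearest 50 K.

2800 K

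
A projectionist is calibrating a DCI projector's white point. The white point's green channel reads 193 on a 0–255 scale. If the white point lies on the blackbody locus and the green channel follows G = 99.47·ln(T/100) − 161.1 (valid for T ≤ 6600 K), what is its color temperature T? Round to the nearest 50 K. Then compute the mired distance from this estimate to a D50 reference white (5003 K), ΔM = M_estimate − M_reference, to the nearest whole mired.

ln t = (193 + 161.1) / 99.47 = 3.5599.
t = e^3.5599 = 35.159.
T = 100·t = 3516 K → 3500 K to the nearest 50 K.
M_estimate = 10⁶/3500 = 285.71; M_reference = 10⁶/5003 = 199.88.
ΔM = 285.71 − 199.88 = 85.83 → +86 mireds.

+86 mireds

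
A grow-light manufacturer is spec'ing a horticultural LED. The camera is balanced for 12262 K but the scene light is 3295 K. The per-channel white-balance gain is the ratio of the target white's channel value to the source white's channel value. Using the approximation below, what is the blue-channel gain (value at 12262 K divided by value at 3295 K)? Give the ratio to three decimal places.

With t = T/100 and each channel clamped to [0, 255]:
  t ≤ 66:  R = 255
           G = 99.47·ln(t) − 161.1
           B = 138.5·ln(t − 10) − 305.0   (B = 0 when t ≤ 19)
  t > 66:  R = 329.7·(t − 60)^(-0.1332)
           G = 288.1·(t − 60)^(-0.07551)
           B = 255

1.977

At 3295 K (t = 32.95):
  B = 138.5·ln(32.95 − 10) − 305.0 = 138.5·ln 22.95 − 305.0 = 138.5·3.1333 − 305.0 = 128.965.
At 12262 K (t = 122.62):
  B = 255 by definition for t > 66.
Gain = 255.000 / 128.965 = 1.9773 → 1.977.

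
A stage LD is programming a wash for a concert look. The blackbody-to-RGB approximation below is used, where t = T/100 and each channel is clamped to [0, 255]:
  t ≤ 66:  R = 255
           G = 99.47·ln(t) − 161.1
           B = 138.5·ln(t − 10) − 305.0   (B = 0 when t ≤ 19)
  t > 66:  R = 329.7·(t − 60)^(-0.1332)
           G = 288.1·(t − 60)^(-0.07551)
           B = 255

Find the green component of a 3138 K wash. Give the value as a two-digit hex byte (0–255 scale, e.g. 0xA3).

0xB6

t = 3138/100 = 31.38; the t ≤ 66 branch applies.
G = 99.47·ln 31.38 − 161.1 = 99.47·3.4462 − 161.1 = 181.691.
Rounded: 182; in hex, 0xB6.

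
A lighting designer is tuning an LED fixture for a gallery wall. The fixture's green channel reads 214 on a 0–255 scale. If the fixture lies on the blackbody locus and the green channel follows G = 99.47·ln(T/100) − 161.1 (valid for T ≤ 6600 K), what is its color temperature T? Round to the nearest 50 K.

4350 K

ln t = (214 + 161.1) / 99.47 = 3.7710.
t = e^3.7710 = 43.423.
T = 100·t = 4342 K → 4350 K to the nearest 50 K.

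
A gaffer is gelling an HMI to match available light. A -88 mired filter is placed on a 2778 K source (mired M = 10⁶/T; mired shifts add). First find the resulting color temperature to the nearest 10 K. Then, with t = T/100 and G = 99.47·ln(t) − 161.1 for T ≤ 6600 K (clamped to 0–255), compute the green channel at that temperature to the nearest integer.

198

M_in = 10⁶/2778 = 359.97; M_out = 359.97 + (-88) = 271.97.
T_out = 10⁶/271.97 = 3676.9 K → 3680 K; t = 36.8.
G = 99.47·ln 36.8 − 161.1 = 99.47·3.6055 − 161.1 = 197.539.
Rounded: 198.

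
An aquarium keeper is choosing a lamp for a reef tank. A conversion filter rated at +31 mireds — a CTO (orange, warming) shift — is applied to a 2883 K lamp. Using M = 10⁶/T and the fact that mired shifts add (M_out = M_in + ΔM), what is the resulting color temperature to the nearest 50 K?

M_in = 10⁶/2883 = 346.86 mireds.
M_out = 346.86 + (+31) = 377.86 mireds.
T_out = 10⁶/377.86 = 2646.5 K → 2650 K.

2650 K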